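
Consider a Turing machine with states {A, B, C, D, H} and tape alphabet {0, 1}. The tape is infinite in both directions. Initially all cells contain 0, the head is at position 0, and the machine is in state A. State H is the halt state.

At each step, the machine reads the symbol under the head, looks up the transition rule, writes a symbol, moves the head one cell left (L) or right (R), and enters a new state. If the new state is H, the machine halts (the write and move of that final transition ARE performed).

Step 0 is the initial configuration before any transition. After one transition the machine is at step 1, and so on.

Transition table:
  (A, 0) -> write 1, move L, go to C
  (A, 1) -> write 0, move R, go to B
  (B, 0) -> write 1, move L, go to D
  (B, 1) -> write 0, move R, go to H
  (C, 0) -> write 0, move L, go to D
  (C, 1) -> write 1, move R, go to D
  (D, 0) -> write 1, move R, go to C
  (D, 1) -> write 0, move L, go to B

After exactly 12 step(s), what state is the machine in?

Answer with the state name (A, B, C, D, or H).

Step 1: in state A at pos 0, read 0 -> (A,0)->write 1,move L,goto C. Now: state=C, head=-1, tape[-2..1]=0010 (head:  ^)
Step 2: in state C at pos -1, read 0 -> (C,0)->write 0,move L,goto D. Now: state=D, head=-2, tape[-3..1]=00010 (head:  ^)
Step 3: in state D at pos -2, read 0 -> (D,0)->write 1,move R,goto C. Now: state=C, head=-1, tape[-3..1]=01010 (head:   ^)
Step 4: in state C at pos -1, read 0 -> (C,0)->write 0,move L,goto D. Now: state=D, head=-2, tape[-3..1]=01010 (head:  ^)
Step 5: in state D at pos -2, read 1 -> (D,1)->write 0,move L,goto B. Now: state=B, head=-3, tape[-4..1]=000010 (head:  ^)
Step 6: in state B at pos -3, read 0 -> (B,0)->write 1,move L,goto D. Now: state=D, head=-4, tape[-5..1]=0010010 (head:  ^)
Step 7: in state D at pos -4, read 0 -> (D,0)->write 1,move R,goto C. Now: state=C, head=-3, tape[-5..1]=0110010 (head:   ^)
Step 8: in state C at pos -3, read 1 -> (C,1)->write 1,move R,goto D. Now: state=D, head=-2, tape[-5..1]=0110010 (head:    ^)
Step 9: in state D at pos -2, read 0 -> (D,0)->write 1,move R,goto C. Now: state=C, head=-1, tape[-5..1]=0111010 (head:     ^)
Step 10: in state C at pos -1, read 0 -> (C,0)->write 0,move L,goto D. Now: state=D, head=-2, tape[-5..1]=0111010 (head:    ^)
Step 11: in state D at pos -2, read 1 -> (D,1)->write 0,move L,goto B. Now: state=B, head=-3, tape[-5..1]=0110010 (head:   ^)
Step 12: in state B at pos -3, read 1 -> (B,1)->write 0,move R,goto H. Now: state=H, head=-2, tape[-5..1]=0100010 (head:    ^)

Answer: H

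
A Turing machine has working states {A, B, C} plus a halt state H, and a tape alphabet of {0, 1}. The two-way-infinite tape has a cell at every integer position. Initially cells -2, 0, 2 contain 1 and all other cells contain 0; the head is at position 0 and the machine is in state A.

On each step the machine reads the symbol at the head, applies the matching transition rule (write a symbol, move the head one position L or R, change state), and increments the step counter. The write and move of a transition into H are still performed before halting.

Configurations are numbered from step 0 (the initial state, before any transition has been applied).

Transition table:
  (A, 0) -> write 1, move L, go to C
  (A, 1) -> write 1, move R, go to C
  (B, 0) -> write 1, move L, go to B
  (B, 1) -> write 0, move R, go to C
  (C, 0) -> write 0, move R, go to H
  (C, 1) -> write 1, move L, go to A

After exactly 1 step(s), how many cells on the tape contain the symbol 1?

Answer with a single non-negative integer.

Step 1: in state A at pos 0, read 1 -> (A,1)->write 1,move R,goto C. Now: state=C, head=1, tape[-3..3]=0101010 (head:     ^)
Cells containing 1 after step 1: {-2, 0, 2} -> 3 cell(s)

Answer: 3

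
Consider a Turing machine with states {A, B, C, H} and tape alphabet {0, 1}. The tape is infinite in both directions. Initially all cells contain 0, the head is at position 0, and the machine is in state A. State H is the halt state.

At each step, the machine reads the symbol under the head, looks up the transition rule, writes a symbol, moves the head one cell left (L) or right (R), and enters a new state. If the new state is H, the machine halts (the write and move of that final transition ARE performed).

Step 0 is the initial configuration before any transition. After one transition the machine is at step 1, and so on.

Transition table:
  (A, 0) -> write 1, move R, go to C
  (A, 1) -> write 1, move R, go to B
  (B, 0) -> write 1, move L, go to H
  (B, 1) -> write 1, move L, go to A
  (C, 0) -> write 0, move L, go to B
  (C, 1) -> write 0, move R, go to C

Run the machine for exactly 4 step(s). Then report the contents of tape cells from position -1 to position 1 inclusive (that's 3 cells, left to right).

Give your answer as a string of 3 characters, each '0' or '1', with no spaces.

Answer: 110

Derivation:
Step 1: in state A at pos 0, read 0 -> (A,0)->write 1,move R,goto C. Now: state=C, head=1, tape[-1..2]=0100 (head:   ^)
Step 2: in state C at pos 1, read 0 -> (C,0)->write 0,move L,goto B. Now: state=B, head=0, tape[-1..2]=0100 (head:  ^)
Step 3: in state B at pos 0, read 1 -> (B,1)->write 1,move L,goto A. Now: state=A, head=-1, tape[-2..2]=00100 (head:  ^)
Step 4: in state A at pos -1, read 0 -> (A,0)->write 1,move R,goto C. Now: state=C, head=0, tape[-2..2]=01100 (head:   ^)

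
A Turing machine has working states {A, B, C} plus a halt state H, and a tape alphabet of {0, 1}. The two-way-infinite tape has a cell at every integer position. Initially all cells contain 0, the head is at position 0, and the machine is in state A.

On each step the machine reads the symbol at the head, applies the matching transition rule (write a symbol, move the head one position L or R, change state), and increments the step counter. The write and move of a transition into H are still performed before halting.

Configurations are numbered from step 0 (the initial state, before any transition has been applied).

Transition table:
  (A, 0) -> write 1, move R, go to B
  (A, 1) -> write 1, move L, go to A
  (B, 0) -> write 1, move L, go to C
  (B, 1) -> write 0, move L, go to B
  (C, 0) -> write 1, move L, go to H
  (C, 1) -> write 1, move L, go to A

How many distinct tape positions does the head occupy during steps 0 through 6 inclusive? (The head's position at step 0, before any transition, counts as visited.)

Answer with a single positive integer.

Step 1: in state A at pos 0, read 0 -> (A,0)->write 1,move R,goto B. Now: state=B, head=1, tape[-1..2]=0100 (head:   ^)
Step 2: in state B at pos 1, read 0 -> (B,0)->write 1,move L,goto C. Now: state=C, head=0, tape[-1..2]=0110 (head:  ^)
Step 3: in state C at pos 0, read 1 -> (C,1)->write 1,move L,goto A. Now: state=A, head=-1, tape[-2..2]=00110 (head:  ^)
Step 4: in state A at pos -1, read 0 -> (A,0)->write 1,move R,goto B. Now: state=B, head=0, tape[-2..2]=01110 (head:   ^)
Step 5: in state B at pos 0, read 1 -> (B,1)->write 0,move L,goto B. Now: state=B, head=-1, tape[-2..2]=01010 (head:  ^)
Step 6: in state B at pos -1, read 1 -> (B,1)->write 0,move L,goto B. Now: state=B, head=-2, tape[-3..2]=000010 (head:  ^)
Head positions at steps 0..6: starting at 0, distinct positions visited = {-2, -1, 0, 1} -> 4 position(s)

Answer: 4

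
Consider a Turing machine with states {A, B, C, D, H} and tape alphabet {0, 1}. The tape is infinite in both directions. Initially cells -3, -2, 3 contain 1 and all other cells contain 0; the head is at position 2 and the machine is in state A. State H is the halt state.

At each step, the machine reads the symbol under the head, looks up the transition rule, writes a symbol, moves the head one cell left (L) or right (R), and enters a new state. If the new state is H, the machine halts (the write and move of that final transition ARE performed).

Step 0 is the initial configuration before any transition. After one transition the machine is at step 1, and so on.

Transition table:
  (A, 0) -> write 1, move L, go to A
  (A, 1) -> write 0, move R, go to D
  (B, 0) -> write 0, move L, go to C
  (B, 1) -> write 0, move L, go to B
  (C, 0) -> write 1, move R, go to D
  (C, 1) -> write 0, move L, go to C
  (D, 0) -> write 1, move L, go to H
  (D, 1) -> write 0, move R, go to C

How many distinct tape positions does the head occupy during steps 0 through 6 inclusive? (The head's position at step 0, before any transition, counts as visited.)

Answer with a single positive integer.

Answer: 5

Derivation:
Step 1: in state A at pos 2, read 0 -> (A,0)->write 1,move L,goto A. Now: state=A, head=1, tape[-4..4]=011000110 (head:      ^)
Step 2: in state A at pos 1, read 0 -> (A,0)->write 1,move L,goto A. Now: state=A, head=0, tape[-4..4]=011001110 (head:     ^)
Step 3: in state A at pos 0, read 0 -> (A,0)->write 1,move L,goto A. Now: state=A, head=-1, tape[-4..4]=011011110 (head:    ^)
Step 4: in state A at pos -1, read 0 -> (A,0)->write 1,move L,goto A. Now: state=A, head=-2, tape[-4..4]=011111110 (head:   ^)
Step 5: in state A at pos -2, read 1 -> (A,1)->write 0,move R,goto D. Now: state=D, head=-1, tape[-4..4]=010111110 (head:    ^)
Step 6: in state D at pos -1, read 1 -> (D,1)->write 0,move R,goto C. Now: state=C, head=0, tape[-4..4]=010011110 (head:     ^)
Head positions at steps 0..6: starting at 2, distinct positions visited = {-2, -1, 0, 1, 2} -> 5 position(s)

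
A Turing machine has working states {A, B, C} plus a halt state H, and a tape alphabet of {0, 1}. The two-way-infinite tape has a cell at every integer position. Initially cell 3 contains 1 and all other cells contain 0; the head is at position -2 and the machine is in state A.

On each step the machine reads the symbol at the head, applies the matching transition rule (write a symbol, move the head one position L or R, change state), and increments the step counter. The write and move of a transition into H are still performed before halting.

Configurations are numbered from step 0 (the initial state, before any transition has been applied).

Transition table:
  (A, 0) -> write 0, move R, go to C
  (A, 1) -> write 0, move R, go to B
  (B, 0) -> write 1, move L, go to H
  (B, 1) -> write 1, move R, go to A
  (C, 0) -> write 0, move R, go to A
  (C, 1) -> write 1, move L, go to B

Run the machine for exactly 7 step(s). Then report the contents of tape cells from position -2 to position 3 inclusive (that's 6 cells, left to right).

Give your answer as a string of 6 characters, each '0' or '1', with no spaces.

Step 1: in state A at pos -2, read 0 -> (A,0)->write 0,move R,goto C. Now: state=C, head=-1, tape[-3..4]=00000010 (head:   ^)
Step 2: in state C at pos -1, read 0 -> (C,0)->write 0,move R,goto A. Now: state=A, head=0, tape[-3..4]=00000010 (head:    ^)
Step 3: in state A at pos 0, read 0 -> (A,0)->write 0,move R,goto C. Now: state=C, head=1, tape[-3..4]=00000010 (head:     ^)
Step 4: in state C at pos 1, read 0 -> (C,0)->write 0,move R,goto A. Now: state=A, head=2, tape[-3..4]=00000010 (head:      ^)
Step 5: in state A at pos 2, read 0 -> (A,0)->write 0,move R,goto C. Now: state=C, head=3, tape[-3..4]=00000010 (head:       ^)
Step 6: in state C at pos 3, read 1 -> (C,1)->write 1,move L,goto B. Now: state=B, head=2, tape[-3..4]=00000010 (head:      ^)
Step 7: in state B at pos 2, read 0 -> (B,0)->write 1,move L,goto H. Now: state=H, head=1, tape[-3..4]=00000110 (head:     ^)

Answer: 000011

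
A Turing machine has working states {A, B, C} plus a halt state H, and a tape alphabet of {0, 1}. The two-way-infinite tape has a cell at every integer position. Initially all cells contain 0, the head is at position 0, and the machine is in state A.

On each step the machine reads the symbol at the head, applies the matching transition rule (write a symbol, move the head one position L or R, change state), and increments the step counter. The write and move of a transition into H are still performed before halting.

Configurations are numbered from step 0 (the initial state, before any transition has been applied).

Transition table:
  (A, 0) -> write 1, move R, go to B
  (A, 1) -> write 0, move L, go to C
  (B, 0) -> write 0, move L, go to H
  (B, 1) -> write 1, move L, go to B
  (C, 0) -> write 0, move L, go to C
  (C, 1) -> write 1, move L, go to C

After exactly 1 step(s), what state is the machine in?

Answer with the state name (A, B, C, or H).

Answer: B

Derivation:
Step 1: in state A at pos 0, read 0 -> (A,0)->write 1,move R,goto B. Now: state=B, head=1, tape[-1..2]=0100 (head:   ^)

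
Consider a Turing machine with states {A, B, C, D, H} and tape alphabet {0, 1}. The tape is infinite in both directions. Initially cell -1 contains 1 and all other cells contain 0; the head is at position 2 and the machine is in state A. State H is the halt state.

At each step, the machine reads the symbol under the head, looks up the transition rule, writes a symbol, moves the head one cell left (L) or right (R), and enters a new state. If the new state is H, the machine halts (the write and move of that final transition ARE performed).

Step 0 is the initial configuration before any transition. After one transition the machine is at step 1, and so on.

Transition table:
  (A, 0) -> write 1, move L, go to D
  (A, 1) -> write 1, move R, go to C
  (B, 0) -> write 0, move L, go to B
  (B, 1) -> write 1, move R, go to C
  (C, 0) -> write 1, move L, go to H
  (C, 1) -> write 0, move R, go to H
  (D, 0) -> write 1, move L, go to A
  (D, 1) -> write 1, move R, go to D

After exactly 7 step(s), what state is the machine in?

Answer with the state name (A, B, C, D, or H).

Answer: D

Derivation:
Step 1: in state A at pos 2, read 0 -> (A,0)->write 1,move L,goto D. Now: state=D, head=1, tape[-2..3]=010010 (head:    ^)
Step 2: in state D at pos 1, read 0 -> (D,0)->write 1,move L,goto A. Now: state=A, head=0, tape[-2..3]=010110 (head:   ^)
Step 3: in state A at pos 0, read 0 -> (A,0)->write 1,move L,goto D. Now: state=D, head=-1, tape[-2..3]=011110 (head:  ^)
Step 4: in state D at pos -1, read 1 -> (D,1)->write 1,move R,goto D. Now: state=D, head=0, tape[-2..3]=011110 (head:   ^)
Step 5: in state D at pos 0, read 1 -> (D,1)->write 1,move R,goto D. Now: state=D, head=1, tape[-2..3]=011110 (head:    ^)
Step 6: in state D at pos 1, read 1 -> (D,1)->write 1,move R,goto D. Now: state=D, head=2, tape[-2..3]=011110 (head:     ^)
Step 7: in state D at pos 2, read 1 -> (D,1)->write 1,move R,goto D. Now: state=D, head=3, tape[-2..4]=0111100 (head:      ^)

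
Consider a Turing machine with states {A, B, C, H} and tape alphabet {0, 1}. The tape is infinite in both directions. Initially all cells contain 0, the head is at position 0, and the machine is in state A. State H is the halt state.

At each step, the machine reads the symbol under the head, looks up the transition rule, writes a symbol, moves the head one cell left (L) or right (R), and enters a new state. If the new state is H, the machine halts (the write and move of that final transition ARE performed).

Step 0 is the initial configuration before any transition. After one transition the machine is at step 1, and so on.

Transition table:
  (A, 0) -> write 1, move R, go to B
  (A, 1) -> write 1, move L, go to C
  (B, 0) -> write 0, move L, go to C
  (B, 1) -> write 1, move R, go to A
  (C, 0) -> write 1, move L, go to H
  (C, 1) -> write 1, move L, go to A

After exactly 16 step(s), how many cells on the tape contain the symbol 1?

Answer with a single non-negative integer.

Step 1: in state A at pos 0, read 0 -> (A,0)->write 1,move R,goto B. Now: state=B, head=1, tape[-1..2]=0100 (head:   ^)
Step 2: in state B at pos 1, read 0 -> (B,0)->write 0,move L,goto C. Now: state=C, head=0, tape[-1..2]=0100 (head:  ^)
Step 3: in state C at pos 0, read 1 -> (C,1)->write 1,move L,goto A. Now: state=A, head=-1, tape[-2..2]=00100 (head:  ^)
Step 4: in state A at pos -1, read 0 -> (A,0)->write 1,move R,goto B. Now: state=B, head=0, tape[-2..2]=01100 (head:   ^)
Step 5: in state B at pos 0, read 1 -> (B,1)->write 1,move R,goto A. Now: state=A, head=1, tape[-2..2]=01100 (head:    ^)
Step 6: in state A at pos 1, read 0 -> (A,0)->write 1,move R,goto B. Now: state=B, head=2, tape[-2..3]=011100 (head:     ^)
Step 7: in state B at pos 2, read 0 -> (B,0)->write 0,move L,goto C. Now: state=C, head=1, tape[-2..3]=011100 (head:    ^)
Step 8: in state C at pos 1, read 1 -> (C,1)->write 1,move L,goto A. Now: state=A, head=0, tape[-2..3]=011100 (head:   ^)
Step 9: in state A at pos 0, read 1 -> (A,1)->write 1,move L,goto C. Now: state=C, head=-1, tape[-2..3]=011100 (head:  ^)
Step 10: in state C at pos -1, read 1 -> (C,1)->write 1,move L,goto A. Now: state=A, head=-2, tape[-3..3]=0011100 (head:  ^)
Step 11: in state A at pos -2, read 0 -> (A,0)->write 1,move R,goto B. Now: state=B, head=-1, tape[-3..3]=0111100 (head:   ^)
Step 12: in state B at pos -1, read 1 -> (B,1)->write 1,move R,goto A. Now: state=A, head=0, tape[-3..3]=0111100 (head:    ^)
Step 13: in state A at pos 0, read 1 -> (A,1)->write 1,move L,goto C. Now: state=C, head=-1, tape[-3..3]=0111100 (head:   ^)
Step 14: in state C at pos -1, read 1 -> (C,1)->write 1,move L,goto A. Now: state=A, head=-2, tape[-3..3]=0111100 (head:  ^)
Step 15: in state A at pos -2, read 1 -> (A,1)->write 1,move L,goto C. Now: state=C, head=-3, tape[-4..3]=00111100 (head:  ^)
Step 16: in state C at pos -3, read 0 -> (C,0)->write 1,move L,goto H. Now: state=H, head=-4, tape[-5..3]=001111100 (head:  ^)
Cells containing 1 after step 16: {-3, -2, -1, 0, 1} -> 5 cell(s)

Answer: 5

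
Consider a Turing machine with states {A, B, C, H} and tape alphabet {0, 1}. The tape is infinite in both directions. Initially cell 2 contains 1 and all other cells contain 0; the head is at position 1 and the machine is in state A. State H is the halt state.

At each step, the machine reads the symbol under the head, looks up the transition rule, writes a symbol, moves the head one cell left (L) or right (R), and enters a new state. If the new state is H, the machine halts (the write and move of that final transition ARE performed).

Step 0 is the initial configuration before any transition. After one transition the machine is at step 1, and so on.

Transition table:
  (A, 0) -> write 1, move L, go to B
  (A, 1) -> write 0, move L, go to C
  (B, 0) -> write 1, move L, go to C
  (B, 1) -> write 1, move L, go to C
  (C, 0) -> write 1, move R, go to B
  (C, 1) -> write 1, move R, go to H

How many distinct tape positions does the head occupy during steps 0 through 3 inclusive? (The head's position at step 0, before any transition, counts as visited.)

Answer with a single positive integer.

Answer: 3

Derivation:
Step 1: in state A at pos 1, read 0 -> (A,0)->write 1,move L,goto B. Now: state=B, head=0, tape[-1..3]=00110 (head:  ^)
Step 2: in state B at pos 0, read 0 -> (B,0)->write 1,move L,goto C. Now: state=C, head=-1, tape[-2..3]=001110 (head:  ^)
Step 3: in state C at pos -1, read 0 -> (C,0)->write 1,move R,goto B. Now: state=B, head=0, tape[-2..3]=011110 (head:   ^)
Head positions at steps 0..3: starting at 1, distinct positions visited = {-1, 0, 1} -> 3 position(s)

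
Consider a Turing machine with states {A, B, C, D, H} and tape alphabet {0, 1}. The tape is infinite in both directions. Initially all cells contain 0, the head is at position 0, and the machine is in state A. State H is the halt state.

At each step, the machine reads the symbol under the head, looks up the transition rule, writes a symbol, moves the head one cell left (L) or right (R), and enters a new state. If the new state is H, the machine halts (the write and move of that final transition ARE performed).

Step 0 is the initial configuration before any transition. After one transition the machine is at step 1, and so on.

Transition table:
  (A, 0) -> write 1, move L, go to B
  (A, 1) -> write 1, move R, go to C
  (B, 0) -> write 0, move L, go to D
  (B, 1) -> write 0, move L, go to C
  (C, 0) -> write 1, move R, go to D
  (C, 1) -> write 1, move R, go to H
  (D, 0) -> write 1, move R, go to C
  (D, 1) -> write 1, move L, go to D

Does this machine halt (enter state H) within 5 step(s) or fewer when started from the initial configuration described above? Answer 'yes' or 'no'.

Step 1: in state A at pos 0, read 0 -> (A,0)->write 1,move L,goto B. Now: state=B, head=-1, tape[-2..1]=0010 (head:  ^)
Step 2: in state B at pos -1, read 0 -> (B,0)->write 0,move L,goto D. Now: state=D, head=-2, tape[-3..1]=00010 (head:  ^)
Step 3: in state D at pos -2, read 0 -> (D,0)->write 1,move R,goto C. Now: state=C, head=-1, tape[-3..1]=01010 (head:   ^)
Step 4: in state C at pos -1, read 0 -> (C,0)->write 1,move R,goto D. Now: state=D, head=0, tape[-3..1]=01110 (head:    ^)
Step 5: in state D at pos 0, read 1 -> (D,1)->write 1,move L,goto D. Now: state=D, head=-1, tape[-3..1]=01110 (head:   ^)
After 5 step(s): state = D (not H) -> not halted within 5 -> no

Answer: no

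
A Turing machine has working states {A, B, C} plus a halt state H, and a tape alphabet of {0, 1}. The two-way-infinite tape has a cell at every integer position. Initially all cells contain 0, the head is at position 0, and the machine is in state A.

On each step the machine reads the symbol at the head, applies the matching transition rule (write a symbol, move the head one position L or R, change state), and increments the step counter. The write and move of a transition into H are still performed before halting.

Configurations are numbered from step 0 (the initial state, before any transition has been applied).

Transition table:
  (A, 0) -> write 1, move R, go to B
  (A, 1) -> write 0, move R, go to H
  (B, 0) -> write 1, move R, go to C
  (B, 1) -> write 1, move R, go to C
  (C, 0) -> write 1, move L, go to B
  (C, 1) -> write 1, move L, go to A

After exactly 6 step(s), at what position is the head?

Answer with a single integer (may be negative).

Step 1: in state A at pos 0, read 0 -> (A,0)->write 1,move R,goto B. Now: state=B, head=1, tape[-1..2]=0100 (head:   ^)
Step 2: in state B at pos 1, read 0 -> (B,0)->write 1,move R,goto C. Now: state=C, head=2, tape[-1..3]=01100 (head:    ^)
Step 3: in state C at pos 2, read 0 -> (C,0)->write 1,move L,goto B. Now: state=B, head=1, tape[-1..3]=01110 (head:   ^)
Step 4: in state B at pos 1, read 1 -> (B,1)->write 1,move R,goto C. Now: state=C, head=2, tape[-1..3]=01110 (head:    ^)
Step 5: in state C at pos 2, read 1 -> (C,1)->write 1,move L,goto A. Now: state=A, head=1, tape[-1..3]=01110 (head:   ^)
Step 6: in state A at pos 1, read 1 -> (A,1)->write 0,move R,goto H. Now: state=H, head=2, tape[-1..3]=01010 (head:    ^)

Answer: 2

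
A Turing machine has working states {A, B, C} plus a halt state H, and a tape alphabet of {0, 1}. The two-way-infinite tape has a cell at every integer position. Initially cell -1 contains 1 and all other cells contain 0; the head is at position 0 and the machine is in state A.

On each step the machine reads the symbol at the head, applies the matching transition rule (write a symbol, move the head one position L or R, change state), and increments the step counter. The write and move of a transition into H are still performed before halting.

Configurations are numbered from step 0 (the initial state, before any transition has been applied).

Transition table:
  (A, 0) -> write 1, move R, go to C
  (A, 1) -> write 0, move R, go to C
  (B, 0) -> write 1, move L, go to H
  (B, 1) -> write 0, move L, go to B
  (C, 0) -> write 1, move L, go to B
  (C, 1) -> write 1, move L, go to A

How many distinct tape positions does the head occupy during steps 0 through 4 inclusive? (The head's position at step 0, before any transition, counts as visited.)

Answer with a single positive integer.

Answer: 4

Derivation:
Step 1: in state A at pos 0, read 0 -> (A,0)->write 1,move R,goto C. Now: state=C, head=1, tape[-2..2]=01100 (head:    ^)
Step 2: in state C at pos 1, read 0 -> (C,0)->write 1,move L,goto B. Now: state=B, head=0, tape[-2..2]=01110 (head:   ^)
Step 3: in state B at pos 0, read 1 -> (B,1)->write 0,move L,goto B. Now: state=B, head=-1, tape[-2..2]=01010 (head:  ^)
Step 4: in state B at pos -1, read 1 -> (B,1)->write 0,move L,goto B. Now: state=B, head=-2, tape[-3..2]=000010 (head:  ^)
Head positions at steps 0..4: starting at 0, distinct positions visited = {-2, -1, 0, 1} -> 4 position(s)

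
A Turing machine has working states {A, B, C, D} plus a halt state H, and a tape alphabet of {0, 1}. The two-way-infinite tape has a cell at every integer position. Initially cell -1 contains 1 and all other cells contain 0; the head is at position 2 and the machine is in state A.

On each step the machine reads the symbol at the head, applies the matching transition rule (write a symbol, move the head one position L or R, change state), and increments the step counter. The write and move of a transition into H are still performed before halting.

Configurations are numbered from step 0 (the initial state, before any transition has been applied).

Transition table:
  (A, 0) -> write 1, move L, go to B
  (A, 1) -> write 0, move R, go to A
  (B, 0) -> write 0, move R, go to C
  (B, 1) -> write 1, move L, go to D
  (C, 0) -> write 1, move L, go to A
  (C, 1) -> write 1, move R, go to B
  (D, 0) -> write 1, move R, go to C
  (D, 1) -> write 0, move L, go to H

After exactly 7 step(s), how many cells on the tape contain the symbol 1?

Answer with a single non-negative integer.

Step 1: in state A at pos 2, read 0 -> (A,0)->write 1,move L,goto B. Now: state=B, head=1, tape[-2..3]=010010 (head:    ^)
Step 2: in state B at pos 1, read 0 -> (B,0)->write 0,move R,goto C. Now: state=C, head=2, tape[-2..3]=010010 (head:     ^)
Step 3: in state C at pos 2, read 1 -> (C,1)->write 1,move R,goto B. Now: state=B, head=3, tape[-2..4]=0100100 (head:      ^)
Step 4: in state B at pos 3, read 0 -> (B,0)->write 0,move R,goto C. Now: state=C, head=4, tape[-2..5]=01001000 (head:       ^)
Step 5: in state C at pos 4, read 0 -> (C,0)->write 1,move L,goto A. Now: state=A, head=3, tape[-2..5]=01001010 (head:      ^)
Step 6: in state A at pos 3, read 0 -> (A,0)->write 1,move L,goto B. Now: state=B, head=2, tape[-2..5]=01001110 (head:     ^)
Step 7: in state B at pos 2, read 1 -> (B,1)->write 1,move L,goto D. Now: state=D, head=1, tape[-2..5]=01001110 (head:    ^)
Cells containing 1 after step 7: {-1, 2, 3, 4} -> 4 cell(s)

Answer: 4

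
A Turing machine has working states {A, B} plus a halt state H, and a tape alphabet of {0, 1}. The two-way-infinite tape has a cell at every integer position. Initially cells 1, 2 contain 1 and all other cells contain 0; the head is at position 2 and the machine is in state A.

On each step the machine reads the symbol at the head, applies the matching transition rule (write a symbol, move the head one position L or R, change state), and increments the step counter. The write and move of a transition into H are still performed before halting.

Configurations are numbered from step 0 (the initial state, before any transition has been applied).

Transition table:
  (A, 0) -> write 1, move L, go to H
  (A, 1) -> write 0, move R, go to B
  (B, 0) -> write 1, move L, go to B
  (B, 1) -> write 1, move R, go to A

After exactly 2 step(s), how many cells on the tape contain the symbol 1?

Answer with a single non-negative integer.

Step 1: in state A at pos 2, read 1 -> (A,1)->write 0,move R,goto B. Now: state=B, head=3, tape[0..4]=01000 (head:    ^)
Step 2: in state B at pos 3, read 0 -> (B,0)->write 1,move L,goto B. Now: state=B, head=2, tape[0..4]=01010 (head:   ^)
Cells containing 1 after step 2: {1, 3} -> 2 cell(s)

Answer: 2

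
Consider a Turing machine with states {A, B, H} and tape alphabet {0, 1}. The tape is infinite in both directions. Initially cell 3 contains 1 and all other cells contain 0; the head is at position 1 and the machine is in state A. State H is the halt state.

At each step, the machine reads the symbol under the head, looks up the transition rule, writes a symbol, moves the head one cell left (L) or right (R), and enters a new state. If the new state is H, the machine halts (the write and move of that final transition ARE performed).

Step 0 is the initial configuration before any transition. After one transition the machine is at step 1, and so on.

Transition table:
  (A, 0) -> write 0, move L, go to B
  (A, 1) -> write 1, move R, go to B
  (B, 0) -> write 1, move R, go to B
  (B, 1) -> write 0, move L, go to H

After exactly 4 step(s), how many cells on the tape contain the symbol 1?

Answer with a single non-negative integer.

Answer: 4

Derivation:
Step 1: in state A at pos 1, read 0 -> (A,0)->write 0,move L,goto B. Now: state=B, head=0, tape[-1..4]=000010 (head:  ^)
Step 2: in state B at pos 0, read 0 -> (B,0)->write 1,move R,goto B. Now: state=B, head=1, tape[-1..4]=010010 (head:   ^)
Step 3: in state B at pos 1, read 0 -> (B,0)->write 1,move R,goto B. Now: state=B, head=2, tape[-1..4]=011010 (head:    ^)
Step 4: in state B at pos 2, read 0 -> (B,0)->write 1,move R,goto B. Now: state=B, head=3, tape[-1..4]=011110 (head:     ^)
Cells containing 1 after step 4: {0, 1, 2, 3} -> 4 cell(s)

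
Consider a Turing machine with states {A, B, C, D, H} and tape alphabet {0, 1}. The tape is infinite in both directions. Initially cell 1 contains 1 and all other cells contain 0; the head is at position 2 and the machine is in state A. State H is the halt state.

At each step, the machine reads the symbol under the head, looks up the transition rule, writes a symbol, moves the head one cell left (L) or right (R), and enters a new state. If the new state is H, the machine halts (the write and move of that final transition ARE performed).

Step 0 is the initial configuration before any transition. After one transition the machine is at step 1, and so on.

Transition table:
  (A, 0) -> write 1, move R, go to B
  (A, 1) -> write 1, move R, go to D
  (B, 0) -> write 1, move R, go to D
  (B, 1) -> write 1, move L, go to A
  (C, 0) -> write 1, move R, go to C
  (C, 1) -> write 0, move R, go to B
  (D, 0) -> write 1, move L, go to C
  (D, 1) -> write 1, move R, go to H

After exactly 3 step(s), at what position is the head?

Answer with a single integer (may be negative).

Step 1: in state A at pos 2, read 0 -> (A,0)->write 1,move R,goto B. Now: state=B, head=3, tape[0..4]=01100 (head:    ^)
Step 2: in state B at pos 3, read 0 -> (B,0)->write 1,move R,goto D. Now: state=D, head=4, tape[0..5]=011100 (head:     ^)
Step 3: in state D at pos 4, read 0 -> (D,0)->write 1,move L,goto C. Now: state=C, head=3, tape[0..5]=011110 (head:    ^)

Answer: 3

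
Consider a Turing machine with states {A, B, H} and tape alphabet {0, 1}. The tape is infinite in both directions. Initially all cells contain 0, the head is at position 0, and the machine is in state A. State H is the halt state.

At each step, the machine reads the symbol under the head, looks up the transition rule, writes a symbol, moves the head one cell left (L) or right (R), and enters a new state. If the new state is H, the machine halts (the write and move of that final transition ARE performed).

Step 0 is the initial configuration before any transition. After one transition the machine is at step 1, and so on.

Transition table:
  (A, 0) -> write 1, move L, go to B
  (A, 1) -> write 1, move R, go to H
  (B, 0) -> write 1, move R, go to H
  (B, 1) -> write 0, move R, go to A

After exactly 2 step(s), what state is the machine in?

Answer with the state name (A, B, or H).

Answer: H

Derivation:
Step 1: in state A at pos 0, read 0 -> (A,0)->write 1,move L,goto B. Now: state=B, head=-1, tape[-2..1]=0010 (head:  ^)
Step 2: in state B at pos -1, read 0 -> (B,0)->write 1,move R,goto H. Now: state=H, head=0, tape[-2..1]=0110 (head:   ^)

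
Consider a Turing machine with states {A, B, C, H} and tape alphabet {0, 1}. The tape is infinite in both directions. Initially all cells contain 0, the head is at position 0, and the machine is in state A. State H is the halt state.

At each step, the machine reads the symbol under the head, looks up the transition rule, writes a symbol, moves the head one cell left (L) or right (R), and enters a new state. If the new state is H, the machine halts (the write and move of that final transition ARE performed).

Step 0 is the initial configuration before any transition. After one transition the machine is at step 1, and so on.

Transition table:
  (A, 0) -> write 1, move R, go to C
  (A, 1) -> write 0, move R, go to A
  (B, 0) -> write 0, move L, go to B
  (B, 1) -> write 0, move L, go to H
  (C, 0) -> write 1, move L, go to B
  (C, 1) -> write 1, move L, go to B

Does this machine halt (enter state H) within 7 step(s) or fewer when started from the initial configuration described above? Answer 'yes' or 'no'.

Step 1: in state A at pos 0, read 0 -> (A,0)->write 1,move R,goto C. Now: state=C, head=1, tape[-1..2]=0100 (head:   ^)
Step 2: in state C at pos 1, read 0 -> (C,0)->write 1,move L,goto B. Now: state=B, head=0, tape[-1..2]=0110 (head:  ^)
Step 3: in state B at pos 0, read 1 -> (B,1)->write 0,move L,goto H. Now: state=H, head=-1, tape[-2..2]=00010 (head:  ^)
State H reached at step 3; 3 <= 7 -> yes

Answer: yes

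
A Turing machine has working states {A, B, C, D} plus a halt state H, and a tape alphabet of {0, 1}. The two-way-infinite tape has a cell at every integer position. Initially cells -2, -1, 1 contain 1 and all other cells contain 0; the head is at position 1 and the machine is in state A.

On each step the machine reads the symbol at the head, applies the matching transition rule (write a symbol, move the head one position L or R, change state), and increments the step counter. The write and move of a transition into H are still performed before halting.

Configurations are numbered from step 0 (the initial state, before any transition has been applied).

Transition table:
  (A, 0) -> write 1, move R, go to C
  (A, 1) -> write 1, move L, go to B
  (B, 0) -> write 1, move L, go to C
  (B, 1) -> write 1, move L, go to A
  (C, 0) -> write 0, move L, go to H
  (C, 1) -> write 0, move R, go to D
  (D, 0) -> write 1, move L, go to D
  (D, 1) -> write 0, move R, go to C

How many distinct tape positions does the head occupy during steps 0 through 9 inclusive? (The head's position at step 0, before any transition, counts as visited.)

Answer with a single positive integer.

Step 1: in state A at pos 1, read 1 -> (A,1)->write 1,move L,goto B. Now: state=B, head=0, tape[-3..2]=011010 (head:    ^)
Step 2: in state B at pos 0, read 0 -> (B,0)->write 1,move L,goto C. Now: state=C, head=-1, tape[-3..2]=011110 (head:   ^)
Step 3: in state C at pos -1, read 1 -> (C,1)->write 0,move R,goto D. Now: state=D, head=0, tape[-3..2]=010110 (head:    ^)
Step 4: in state D at pos 0, read 1 -> (D,1)->write 0,move R,goto C. Now: state=C, head=1, tape[-3..2]=010010 (head:     ^)
Step 5: in state C at pos 1, read 1 -> (C,1)->write 0,move R,goto D. Now: state=D, head=2, tape[-3..3]=0100000 (head:      ^)
Step 6: in state D at pos 2, read 0 -> (D,0)->write 1,move L,goto D. Now: state=D, head=1, tape[-3..3]=0100010 (head:     ^)
Step 7: in state D at pos 1, read 0 -> (D,0)->write 1,move L,goto D. Now: state=D, head=0, tape[-3..3]=0100110 (head:    ^)
Step 8: in state D at pos 0, read 0 -> (D,0)->write 1,move L,goto D. Now: state=D, head=-1, tape[-3..3]=0101110 (head:   ^)
Step 9: in state D at pos -1, read 0 -> (D,0)->write 1,move L,goto D. Now: state=D, head=-2, tape[-3..3]=0111110 (head:  ^)
Head positions at steps 0..9: starting at 1, distinct positions visited = {-2, -1, 0, 1, 2} -> 5 position(s)

Answer: 5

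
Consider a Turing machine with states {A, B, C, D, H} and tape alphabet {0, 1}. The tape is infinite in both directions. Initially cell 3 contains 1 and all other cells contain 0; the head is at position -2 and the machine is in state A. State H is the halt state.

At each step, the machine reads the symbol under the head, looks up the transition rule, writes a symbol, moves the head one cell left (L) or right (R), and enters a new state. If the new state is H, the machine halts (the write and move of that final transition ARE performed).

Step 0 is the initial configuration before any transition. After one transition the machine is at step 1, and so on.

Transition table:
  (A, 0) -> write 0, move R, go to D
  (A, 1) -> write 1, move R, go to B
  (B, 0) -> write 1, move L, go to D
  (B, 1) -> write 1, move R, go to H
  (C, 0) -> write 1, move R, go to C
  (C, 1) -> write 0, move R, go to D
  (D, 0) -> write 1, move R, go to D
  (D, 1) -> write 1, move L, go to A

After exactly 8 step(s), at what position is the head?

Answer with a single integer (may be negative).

Step 1: in state A at pos -2, read 0 -> (A,0)->write 0,move R,goto D. Now: state=D, head=-1, tape[-3..4]=00000010 (head:   ^)
Step 2: in state D at pos -1, read 0 -> (D,0)->write 1,move R,goto D. Now: state=D, head=0, tape[-3..4]=00100010 (head:    ^)
Step 3: in state D at pos 0, read 0 -> (D,0)->write 1,move R,goto D. Now: state=D, head=1, tape[-3..4]=00110010 (head:     ^)
Step 4: in state D at pos 1, read 0 -> (D,0)->write 1,move R,goto D. Now: state=D, head=2, tape[-3..4]=00111010 (head:      ^)
Step 5: in state D at pos 2, read 0 -> (D,0)->write 1,move R,goto D. Now: state=D, head=3, tape[-3..4]=00111110 (head:       ^)
Step 6: in state D at pos 3, read 1 -> (D,1)->write 1,move L,goto A. Now: state=A, head=2, tape[-3..4]=00111110 (head:      ^)
Step 7: in state A at pos 2, read 1 -> (A,1)->write 1,move R,goto B. Now: state=B, head=3, tape[-3..4]=00111110 (head:       ^)
Step 8: in state B at pos 3, read 1 -> (B,1)->write 1,move R,goto H. Now: state=H, head=4, tape[-3..5]=001111100 (head:        ^)

Answer: 4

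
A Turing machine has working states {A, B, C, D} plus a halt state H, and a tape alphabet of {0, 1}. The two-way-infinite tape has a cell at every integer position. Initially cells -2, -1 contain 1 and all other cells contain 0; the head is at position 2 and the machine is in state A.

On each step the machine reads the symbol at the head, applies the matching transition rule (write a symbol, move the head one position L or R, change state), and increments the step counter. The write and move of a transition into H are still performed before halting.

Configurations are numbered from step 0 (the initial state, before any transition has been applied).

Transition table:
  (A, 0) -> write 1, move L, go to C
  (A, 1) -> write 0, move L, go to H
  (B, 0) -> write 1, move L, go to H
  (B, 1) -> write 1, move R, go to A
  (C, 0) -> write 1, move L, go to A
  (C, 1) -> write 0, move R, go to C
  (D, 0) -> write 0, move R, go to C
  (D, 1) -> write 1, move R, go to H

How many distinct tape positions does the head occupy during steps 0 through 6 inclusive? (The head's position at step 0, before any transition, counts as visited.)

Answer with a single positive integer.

Answer: 4

Derivation:
Step 1: in state A at pos 2, read 0 -> (A,0)->write 1,move L,goto C. Now: state=C, head=1, tape[-3..3]=0110010 (head:     ^)
Step 2: in state C at pos 1, read 0 -> (C,0)->write 1,move L,goto A. Now: state=A, head=0, tape[-3..3]=0110110 (head:    ^)
Step 3: in state A at pos 0, read 0 -> (A,0)->write 1,move L,goto C. Now: state=C, head=-1, tape[-3..3]=0111110 (head:   ^)
Step 4: in state C at pos -1, read 1 -> (C,1)->write 0,move R,goto C. Now: state=C, head=0, tape[-3..3]=0101110 (head:    ^)
Step 5: in state C at pos 0, read 1 -> (C,1)->write 0,move R,goto C. Now: state=C, head=1, tape[-3..3]=0100110 (head:     ^)
Step 6: in state C at pos 1, read 1 -> (C,1)->write 0,move R,goto C. Now: state=C, head=2, tape[-3..3]=0100010 (head:      ^)
Head positions at steps 0..6: starting at 2, distinct positions visited = {-1, 0, 1, 2} -> 4 position(s)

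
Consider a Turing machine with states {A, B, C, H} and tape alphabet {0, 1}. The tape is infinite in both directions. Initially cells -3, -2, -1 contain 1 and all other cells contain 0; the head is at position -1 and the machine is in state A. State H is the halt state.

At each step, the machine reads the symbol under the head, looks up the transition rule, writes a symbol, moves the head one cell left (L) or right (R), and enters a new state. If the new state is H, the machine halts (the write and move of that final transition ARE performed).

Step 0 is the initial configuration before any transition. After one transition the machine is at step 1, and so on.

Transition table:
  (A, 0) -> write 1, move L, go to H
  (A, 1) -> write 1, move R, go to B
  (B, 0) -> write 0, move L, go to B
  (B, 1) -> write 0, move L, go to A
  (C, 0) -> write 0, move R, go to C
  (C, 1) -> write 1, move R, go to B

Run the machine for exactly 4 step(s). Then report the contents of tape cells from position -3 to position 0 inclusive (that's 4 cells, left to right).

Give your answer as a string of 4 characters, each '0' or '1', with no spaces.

Answer: 1100

Derivation:
Step 1: in state A at pos -1, read 1 -> (A,1)->write 1,move R,goto B. Now: state=B, head=0, tape[-4..1]=011100 (head:     ^)
Step 2: in state B at pos 0, read 0 -> (B,0)->write 0,move L,goto B. Now: state=B, head=-1, tape[-4..1]=011100 (head:    ^)
Step 3: in state B at pos -1, read 1 -> (B,1)->write 0,move L,goto A. Now: state=A, head=-2, tape[-4..1]=011000 (head:   ^)
Step 4: in state A at pos -2, read 1 -> (A,1)->write 1,move R,goto B. Now: state=B, head=-1, tape[-4..1]=011000 (head:    ^)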